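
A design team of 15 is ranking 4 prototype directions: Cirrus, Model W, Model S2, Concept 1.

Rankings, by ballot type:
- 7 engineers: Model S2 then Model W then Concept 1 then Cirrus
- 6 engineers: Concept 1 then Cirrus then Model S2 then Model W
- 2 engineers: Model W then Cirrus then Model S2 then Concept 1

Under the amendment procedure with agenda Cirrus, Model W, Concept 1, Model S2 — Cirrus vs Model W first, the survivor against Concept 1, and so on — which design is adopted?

Round 1: Cirrus vs Model W — 6–9, Model W advances.
Round 2: Model W vs Concept 1 — 9–6, Model W advances.
Round 3: Model W vs Model S2 — 2–13, Model S2 advances.
The agenda winner is Model S2.

Model S2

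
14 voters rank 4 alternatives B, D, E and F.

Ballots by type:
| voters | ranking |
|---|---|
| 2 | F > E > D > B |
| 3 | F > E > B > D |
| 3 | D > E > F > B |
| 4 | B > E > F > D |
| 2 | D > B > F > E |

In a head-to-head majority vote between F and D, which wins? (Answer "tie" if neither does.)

F

Ballots ranking F above D: 2 + 3 + 4 = 9.
Ballots ranking D above F: 14 − 9 = 5.
F wins the head-to-head 9–5.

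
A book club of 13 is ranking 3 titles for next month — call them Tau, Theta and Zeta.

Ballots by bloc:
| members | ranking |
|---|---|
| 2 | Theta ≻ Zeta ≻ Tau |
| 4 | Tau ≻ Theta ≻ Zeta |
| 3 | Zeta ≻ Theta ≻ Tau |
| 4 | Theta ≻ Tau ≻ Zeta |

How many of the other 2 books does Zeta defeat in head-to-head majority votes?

Zeta against each rival (13 members):
Zeta vs Tau: Zeta is ranked higher on 2+3 = 5 ballots, Tau on 8. Tau wins 8–5.
Zeta vs Theta: 3 for Zeta, 10 for Theta — Theta by 10–3.
Zeta beats no one; loses to Tau, Theta — 0 pairwise wins.

0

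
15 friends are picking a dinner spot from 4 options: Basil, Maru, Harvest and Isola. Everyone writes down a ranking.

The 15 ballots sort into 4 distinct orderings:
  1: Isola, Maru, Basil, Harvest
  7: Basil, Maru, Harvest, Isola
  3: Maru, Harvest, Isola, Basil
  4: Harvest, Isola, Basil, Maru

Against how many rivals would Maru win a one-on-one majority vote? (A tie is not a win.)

2

Maru against each rival (15 friends):
Maru vs Basil: 1+3 = 4 for Maru, 11 for Basil — Basil by 11–4.
Maru–Harvest: Maru 11–4.
Maru–Isola: Maru 10–5.
Maru beats Harvest, Isola; loses to Basil — 2 pairwise wins.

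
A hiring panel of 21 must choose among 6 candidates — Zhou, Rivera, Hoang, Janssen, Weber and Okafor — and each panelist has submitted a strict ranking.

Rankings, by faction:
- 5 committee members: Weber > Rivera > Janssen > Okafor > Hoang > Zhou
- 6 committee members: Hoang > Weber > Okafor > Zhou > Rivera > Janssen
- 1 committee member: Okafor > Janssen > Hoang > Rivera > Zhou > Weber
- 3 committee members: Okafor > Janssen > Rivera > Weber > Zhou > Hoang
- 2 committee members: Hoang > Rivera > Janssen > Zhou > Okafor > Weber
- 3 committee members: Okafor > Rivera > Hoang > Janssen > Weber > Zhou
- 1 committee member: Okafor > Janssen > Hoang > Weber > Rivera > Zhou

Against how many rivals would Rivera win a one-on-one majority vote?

3

Rivera against each rival (21 committee members):
Rivera vs Zhou: Rivera is ranked higher on 5+1+3+2+3+1 = 15 ballots, Zhou on 6. Rivera wins 15–6.
Rivera vs Hoang: Rivera preferred on 5+3+3 = 11 ballots; Rivera wins 11–10.
Rivera vs Janssen: Rivera wins 16–5.
Rivera–Weber: Weber 12–9.
Rivera vs Okafor: Rivera preferred on 5+2 = 7 ballots; Okafor wins 14–7.
Rivera beats Zhou, Hoang, Janssen; loses to Weber, Okafor — 3 pairwise wins.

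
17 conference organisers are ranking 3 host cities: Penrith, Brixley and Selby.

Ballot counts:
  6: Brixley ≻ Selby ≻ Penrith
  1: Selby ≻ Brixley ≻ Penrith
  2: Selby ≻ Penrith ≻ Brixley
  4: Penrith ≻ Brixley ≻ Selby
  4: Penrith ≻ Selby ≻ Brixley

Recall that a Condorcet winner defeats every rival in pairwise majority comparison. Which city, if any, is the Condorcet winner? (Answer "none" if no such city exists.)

none

Check each pair by majority over 17 ballots:
Penrith vs Brixley: Penrith preferred on 2+4+4 = 10 ballots; Penrith wins 10–7.
Penrith vs Selby: Penrith is ranked higher on 4+4 = 8 ballots, Selby on 9. Selby wins 9–8.
Brixley vs Selby: 6+4 = 10 for Brixley, 7 for Selby — Brixley by 10–7.
No city is unbeaten: Penrith loses to Selby; Brixley loses to Penrith; Selby loses to Brixley. In particular Penrith → Brixley → Selby → Penrith is a majority cycle — no Condorcet winner exists.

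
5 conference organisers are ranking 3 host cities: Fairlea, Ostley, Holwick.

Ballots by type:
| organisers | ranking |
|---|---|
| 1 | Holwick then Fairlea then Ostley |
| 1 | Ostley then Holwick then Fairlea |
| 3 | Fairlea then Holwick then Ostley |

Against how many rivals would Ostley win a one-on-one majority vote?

0

Ostley against each rival (5 organisers):
Ostley vs Fairlea: 1 for Ostley, 4 for Fairlea — Fairlea by 4–1.
Ostley–Holwick: Holwick 4–1.
Ostley beats no one; loses to Fairlea, Holwick — 0 pairwise wins.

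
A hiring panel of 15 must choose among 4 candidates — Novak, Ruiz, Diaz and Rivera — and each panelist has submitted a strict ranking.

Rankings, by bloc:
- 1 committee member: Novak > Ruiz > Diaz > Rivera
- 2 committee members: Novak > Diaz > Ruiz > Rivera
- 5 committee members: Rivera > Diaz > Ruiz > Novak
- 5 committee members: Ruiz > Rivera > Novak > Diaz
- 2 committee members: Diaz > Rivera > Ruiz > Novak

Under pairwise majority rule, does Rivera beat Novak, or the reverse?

Rivera

Ballots ranking Rivera above Novak: 5 + 5 + 2 = 12.
Ballots ranking Novak above Rivera: 15 − 12 = 3.
Rivera wins the head-to-head 12–3.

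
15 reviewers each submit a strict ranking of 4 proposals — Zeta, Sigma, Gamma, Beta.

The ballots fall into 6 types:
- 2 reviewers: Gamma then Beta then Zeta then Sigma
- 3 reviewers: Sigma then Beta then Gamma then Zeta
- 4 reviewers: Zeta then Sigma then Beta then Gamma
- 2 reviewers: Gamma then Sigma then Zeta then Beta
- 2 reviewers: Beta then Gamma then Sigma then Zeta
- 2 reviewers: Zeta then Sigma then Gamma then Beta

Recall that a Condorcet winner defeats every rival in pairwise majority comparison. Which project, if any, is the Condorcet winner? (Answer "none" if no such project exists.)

Head-to-head results (15 reviewers):
Zeta vs Sigma: Zeta preferred on 2+4+2 = 8 ballots; Zeta wins 8–7.
Zeta vs Gamma: 6 to 9, Gamma.
Zeta vs Beta: 8 to 7, Zeta.
Sigma vs Gamma: 3+4+2 = 9 for Sigma, 6 for Gamma — Sigma by 9–6.
Sigma vs Beta: 3+4+2+2 = 11 for Sigma, 4 for Beta — Sigma by 11–4.
Gamma vs Beta: Gamma preferred on 2+2+2 = 6 ballots; Beta wins 9–6.
Each project drops at least one matchup (Zeta loses to Gamma; Sigma loses to Zeta; Gamma loses to Sigma; Beta loses to Zeta); the cycle Zeta beats Sigma beats Gamma beats Zeta rules out a Condorcet winner.

none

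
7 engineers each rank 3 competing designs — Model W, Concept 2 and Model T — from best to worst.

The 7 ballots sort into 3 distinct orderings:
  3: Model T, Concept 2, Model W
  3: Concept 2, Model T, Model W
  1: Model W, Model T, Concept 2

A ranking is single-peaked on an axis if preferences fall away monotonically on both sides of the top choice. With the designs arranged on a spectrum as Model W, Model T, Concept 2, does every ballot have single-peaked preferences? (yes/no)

Axis positions: Model W=1, Model T=2, Concept 2=3.
Cluster 1 (peak Model T at position 2): ranking walks positions 2-3-1, expanding outward from the peak — single-peaked.
Cluster 2 (peak Concept 2 at position 3): ranking walks positions 3-2-1, expanding outward from the peak — single-peaked.
Cluster 3 (peak Model W at position 1): ranking walks positions 1-2-3, expanding outward from the peak — single-peaked.
Every ranking is single-peaked on this axis.

yes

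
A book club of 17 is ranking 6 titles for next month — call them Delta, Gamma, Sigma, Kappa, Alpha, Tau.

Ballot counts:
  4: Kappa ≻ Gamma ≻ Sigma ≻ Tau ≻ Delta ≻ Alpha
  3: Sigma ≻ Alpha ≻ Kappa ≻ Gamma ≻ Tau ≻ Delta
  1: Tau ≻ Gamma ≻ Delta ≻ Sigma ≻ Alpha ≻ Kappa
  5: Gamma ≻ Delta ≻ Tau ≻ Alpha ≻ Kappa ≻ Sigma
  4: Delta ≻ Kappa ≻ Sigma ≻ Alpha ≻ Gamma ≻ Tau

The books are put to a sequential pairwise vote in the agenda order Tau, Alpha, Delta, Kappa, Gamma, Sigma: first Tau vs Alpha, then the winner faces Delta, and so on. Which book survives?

Gamma

Round 1: Tau vs Alpha — 10–7, Tau advances.
Round 2: Tau vs Delta — 8–9, Delta advances.
Round 3: Delta vs Kappa — 10–7, Delta advances.
Round 4: Delta vs Gamma — 4–13, Gamma advances.
Round 5: Gamma vs Sigma — 10–7, Gamma advances.
The agenda winner is Gamma.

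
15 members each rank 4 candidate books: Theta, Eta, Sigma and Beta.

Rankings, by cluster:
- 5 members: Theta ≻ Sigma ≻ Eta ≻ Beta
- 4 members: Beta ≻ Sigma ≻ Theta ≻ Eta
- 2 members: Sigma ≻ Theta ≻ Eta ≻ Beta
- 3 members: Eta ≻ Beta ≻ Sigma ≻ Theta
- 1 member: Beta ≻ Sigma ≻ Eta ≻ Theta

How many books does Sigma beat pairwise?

Sigma against each rival (15 members):
Sigma vs Theta: 4+2+3+1 = 10 for Sigma, 5 for Theta — Sigma by 10–5.
Sigma vs Eta: Sigma, 12–3.
Sigma vs Beta: Beta, 8–7.
Sigma beats Theta, Eta; loses to Beta — 2 pairwise wins.

2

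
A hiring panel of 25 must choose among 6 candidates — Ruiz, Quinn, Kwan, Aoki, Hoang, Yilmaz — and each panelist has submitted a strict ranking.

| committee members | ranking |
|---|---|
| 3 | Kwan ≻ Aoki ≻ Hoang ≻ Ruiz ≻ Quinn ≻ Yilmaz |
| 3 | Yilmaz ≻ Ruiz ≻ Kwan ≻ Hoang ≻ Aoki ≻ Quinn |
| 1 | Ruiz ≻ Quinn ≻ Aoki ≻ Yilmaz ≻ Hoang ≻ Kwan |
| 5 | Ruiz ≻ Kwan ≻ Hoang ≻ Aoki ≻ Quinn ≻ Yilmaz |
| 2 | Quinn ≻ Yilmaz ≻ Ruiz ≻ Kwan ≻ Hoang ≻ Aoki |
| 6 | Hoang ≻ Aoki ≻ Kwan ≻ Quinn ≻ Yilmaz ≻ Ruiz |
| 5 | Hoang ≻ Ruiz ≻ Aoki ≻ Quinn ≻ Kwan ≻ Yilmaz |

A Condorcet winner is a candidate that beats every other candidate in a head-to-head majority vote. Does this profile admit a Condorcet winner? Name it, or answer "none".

none

Check each pair by majority over 25 ballots:
Ruiz vs Quinn: Ruiz, 17–8.
Ruiz–Kwan: Ruiz 16–9.
Ruiz vs Aoki: Ruiz, 16–9.
Ruiz vs Hoang: Hoang wins 14–11.
Ruiz vs Yilmaz: Ruiz wins 14–11.
Quinn–Kwan: Kwan 17–8.
Quinn vs Aoki: Aoki, 22–3.
Quinn vs Hoang: Hoang, 22–3.
Quinn vs Yilmaz: Quinn, 22–3.
Kwan–Aoki: Kwan 13–12.
Kwan–Hoang: Kwan 13–12.
Kwan vs Yilmaz: Kwan wins 19–6.
Aoki–Hoang: Hoang 21–4.
Aoki vs Yilmaz: Aoki, 20–5.
Hoang–Yilmaz: Hoang 19–6.
No candidate is unbeaten: Ruiz loses to Hoang; Quinn loses to Ruiz; Kwan loses to Ruiz; Aoki loses to Ruiz; Hoang loses to Kwan; Yilmaz loses to Ruiz. In particular Ruiz → Kwan → Hoang → Ruiz is a majority cycle — no Condorcet winner exists.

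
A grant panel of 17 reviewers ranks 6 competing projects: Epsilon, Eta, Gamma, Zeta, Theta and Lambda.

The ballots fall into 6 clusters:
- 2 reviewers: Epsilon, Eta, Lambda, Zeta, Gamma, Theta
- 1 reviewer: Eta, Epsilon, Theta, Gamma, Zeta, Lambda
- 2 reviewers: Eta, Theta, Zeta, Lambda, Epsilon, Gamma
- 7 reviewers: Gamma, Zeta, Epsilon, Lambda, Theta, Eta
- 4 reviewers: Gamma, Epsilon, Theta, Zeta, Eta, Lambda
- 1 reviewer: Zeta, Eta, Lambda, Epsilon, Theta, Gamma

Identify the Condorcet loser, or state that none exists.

none

Pairwise majorities:
Epsilon vs Eta: Epsilon preferred on 2+7+4 = 13 ballots; Epsilon wins 13–4.
Epsilon vs Gamma: Gamma, 11–6.
Epsilon vs Zeta: Epsilon preferred on 2+1+4 = 7 ballots; Zeta wins 10–7.
Epsilon vs Theta: Epsilon, 15–2.
Epsilon vs Lambda: 14 to 3, Epsilon.
Eta vs Gamma: Gamma, 11–6.
Eta vs Zeta: 2+1+2 = 5 for Eta, 12 for Zeta — Zeta by 12–5.
Eta vs Theta: 6 to 11, Theta.
Eta vs Lambda: Eta is ranked higher on 2+1+2+4+1 = 10 ballots, Lambda on 7. Eta wins 10–7.
Gamma vs Zeta: Gamma, 12–5.
Gamma vs Theta: Gamma, 13–4.
Gamma vs Lambda: 12 to 5, Gamma.
Zeta vs Theta: 10 to 7, Zeta.
Zeta vs Lambda: Zeta preferred on 1+2+7+4+1 = 15 ballots; Zeta wins 15–2.
Theta vs Lambda: Theta is ranked higher on 1+2+4 = 7 ballots, Lambda on 10. Lambda wins 10–7.
Each project has at least one pairwise win (Epsilon beats Eta; Eta beats Lambda; Gamma beats Epsilon; Zeta beats Epsilon; Theta beats Eta; Lambda beats Theta) — no Condorcet loser.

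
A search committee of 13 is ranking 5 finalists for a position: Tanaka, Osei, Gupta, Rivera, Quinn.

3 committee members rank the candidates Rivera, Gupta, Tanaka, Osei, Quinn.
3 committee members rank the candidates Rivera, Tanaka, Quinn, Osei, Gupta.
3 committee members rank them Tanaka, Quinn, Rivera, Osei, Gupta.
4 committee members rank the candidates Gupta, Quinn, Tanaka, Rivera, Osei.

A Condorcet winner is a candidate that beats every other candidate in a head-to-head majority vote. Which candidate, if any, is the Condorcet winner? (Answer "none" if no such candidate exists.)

Check each pair by majority over 13 ballots:
Tanaka vs Osei: 3+3+3+4 = 13 for Tanaka, 0 for Osei — Tanaka by 13–0.
Tanaka vs Gupta: 6 to 7, Gupta.
Tanaka vs Rivera: Tanaka is ranked higher on 3+4 = 7 ballots, Rivera on 6. Tanaka wins 7–6.
Tanaka vs Quinn: 3+3+3 = 9 for Tanaka, 4 for Quinn — Tanaka by 9–4.
Osei vs Gupta: Osei is ranked higher on 3+3 = 6 ballots, Gupta on 7. Gupta wins 7–6.
Osei vs Rivera: Osei is ranked higher on 0 ballots, Rivera on 13. Rivera wins 13–0.
Osei vs Quinn: Osei preferred on 3 ballots; Quinn wins 10–3.
Gupta vs Rivera: Gupta is ranked higher on 4 ballots, Rivera on 9. Rivera wins 9–4.
Gupta vs Quinn: Gupta preferred on 3+4 = 7 ballots; Gupta wins 7–6.
Rivera vs Quinn: Rivera is ranked higher on 3+3 = 6 ballots, Quinn on 7. Quinn wins 7–6.
Every candidate loses at least once (Tanaka loses to Gupta; Osei loses to Tanaka; Gupta loses to Rivera; Rivera loses to Tanaka; Quinn loses to Tanaka). The majority relation contains the cycle Tanaka beats Rivera beats Gupta beats Tanaka, so there is no Condorcet winner.

none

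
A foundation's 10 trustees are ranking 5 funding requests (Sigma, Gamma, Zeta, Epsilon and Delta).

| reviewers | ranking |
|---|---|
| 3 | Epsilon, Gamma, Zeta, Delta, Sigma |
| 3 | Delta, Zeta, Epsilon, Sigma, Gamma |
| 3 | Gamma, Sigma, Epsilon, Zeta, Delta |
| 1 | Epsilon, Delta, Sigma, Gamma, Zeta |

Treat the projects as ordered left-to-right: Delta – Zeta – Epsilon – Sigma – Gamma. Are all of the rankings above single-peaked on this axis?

Axis positions: Delta=1, Zeta=2, Epsilon=3, Sigma=4, Gamma=5.
Ballot type 1: ranking walks positions 3-5-2-1-4; Gamma is ranked above Sigma even though Sigma lies between Gamma and the peak Epsilon on the axis — preferences dip and rise again. Not single-peaked.
Ballot type 2 (peak Delta at position 1): ranking walks positions 1-2-3-4-5, expanding outward from the peak — single-peaked.
Ballot type 3 (peak Gamma at position 5): ranking walks positions 5-4-3-2-1, expanding outward from the peak — single-peaked.
Ballot type 4: ranking walks positions 3-1-4-5-2; Delta is ranked above Zeta even though Zeta lies between Delta and the peak Epsilon on the axis — preferences dip and rise again. Not single-peaked.
Ballot type 1 violates single-peakedness, so the profile is not single-peaked on this axis.

no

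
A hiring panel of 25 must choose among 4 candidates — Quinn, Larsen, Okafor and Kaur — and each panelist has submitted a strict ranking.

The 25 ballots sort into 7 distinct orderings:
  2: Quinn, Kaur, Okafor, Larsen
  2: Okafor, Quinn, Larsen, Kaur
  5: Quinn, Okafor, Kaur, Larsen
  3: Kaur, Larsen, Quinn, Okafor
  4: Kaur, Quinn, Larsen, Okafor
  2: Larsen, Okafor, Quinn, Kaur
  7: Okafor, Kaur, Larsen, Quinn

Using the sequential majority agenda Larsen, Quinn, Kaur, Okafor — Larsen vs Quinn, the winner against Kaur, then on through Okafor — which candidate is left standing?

Round 1: Larsen vs Quinn — 12–13, Quinn advances.
Round 2: Quinn vs Kaur — 11–14, Kaur advances.
Round 3: Kaur vs Okafor — 9–16, Okafor advances.
Okafor survives the agenda.

Okafor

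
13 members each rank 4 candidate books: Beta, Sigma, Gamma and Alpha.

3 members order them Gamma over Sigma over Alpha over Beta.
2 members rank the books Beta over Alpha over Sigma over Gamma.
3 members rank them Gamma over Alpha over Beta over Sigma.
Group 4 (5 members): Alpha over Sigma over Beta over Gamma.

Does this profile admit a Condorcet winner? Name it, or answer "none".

Pairwise majorities:
Beta vs Sigma: Beta is ranked higher on 2+3 = 5 ballots, Sigma on 8. Sigma wins 8–5.
Beta vs Gamma: Beta, 7–6.
Beta vs Alpha: 2 for Beta, 11 for Alpha — Alpha by 11–2.
Sigma vs Gamma: Sigma is ranked higher on 2+5 = 7 ballots, Gamma on 6. Sigma wins 7–6.
Sigma vs Alpha: Alpha, 10–3.
Gamma vs Alpha: Gamma preferred on 3+3 = 6 ballots; Alpha wins 7–6.
Alpha defeats every rival head-to-head and is the Condorcet winner.

Alpha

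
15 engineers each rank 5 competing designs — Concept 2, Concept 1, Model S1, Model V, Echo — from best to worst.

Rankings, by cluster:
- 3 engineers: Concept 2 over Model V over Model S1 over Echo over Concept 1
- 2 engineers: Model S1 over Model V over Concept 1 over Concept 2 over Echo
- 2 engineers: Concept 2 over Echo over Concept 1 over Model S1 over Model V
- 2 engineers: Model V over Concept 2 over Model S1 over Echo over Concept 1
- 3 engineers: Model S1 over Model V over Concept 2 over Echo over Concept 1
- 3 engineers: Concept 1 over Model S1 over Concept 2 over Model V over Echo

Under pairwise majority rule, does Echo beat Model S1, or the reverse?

Ballots ranking Echo above Model S1: 2.
Ballots ranking Model S1 above Echo: 15 − 2 = 13.
Model S1 wins the head-to-head 13–2.

Model S1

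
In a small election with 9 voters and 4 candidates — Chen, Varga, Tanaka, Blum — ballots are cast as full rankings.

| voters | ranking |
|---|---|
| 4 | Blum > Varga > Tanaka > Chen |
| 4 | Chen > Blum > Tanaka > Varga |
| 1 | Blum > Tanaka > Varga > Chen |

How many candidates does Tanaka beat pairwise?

Tanaka against each rival (9 voters):
Tanaka vs Chen: Tanaka preferred on 4+1 = 5 ballots; Tanaka wins 5–4.
Tanaka vs Varga: Tanaka is ranked higher on 4+1 = 5 ballots, Varga on 4. Tanaka wins 5–4.
Tanaka vs Blum: Tanaka is ranked higher on 0 ballots, Blum on 9. Blum wins 9–0.
Tanaka beats Chen, Varga; loses to Blum — 2 pairwise wins.

2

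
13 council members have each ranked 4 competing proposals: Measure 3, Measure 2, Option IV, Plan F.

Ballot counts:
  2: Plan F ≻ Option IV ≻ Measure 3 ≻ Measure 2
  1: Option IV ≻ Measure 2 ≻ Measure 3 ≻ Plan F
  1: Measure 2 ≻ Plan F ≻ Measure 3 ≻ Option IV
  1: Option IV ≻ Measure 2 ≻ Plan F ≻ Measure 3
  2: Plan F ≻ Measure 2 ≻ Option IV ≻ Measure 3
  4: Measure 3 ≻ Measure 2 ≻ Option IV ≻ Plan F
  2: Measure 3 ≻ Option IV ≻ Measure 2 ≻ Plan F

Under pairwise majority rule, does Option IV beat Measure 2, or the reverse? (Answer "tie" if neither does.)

Ballots ranking Option IV above Measure 2: 2 + 1 + 1 + 2 = 6.
Ballots ranking Measure 2 above Option IV: 13 − 6 = 7.
Measure 2 wins the head-to-head 7–6.

Measure 2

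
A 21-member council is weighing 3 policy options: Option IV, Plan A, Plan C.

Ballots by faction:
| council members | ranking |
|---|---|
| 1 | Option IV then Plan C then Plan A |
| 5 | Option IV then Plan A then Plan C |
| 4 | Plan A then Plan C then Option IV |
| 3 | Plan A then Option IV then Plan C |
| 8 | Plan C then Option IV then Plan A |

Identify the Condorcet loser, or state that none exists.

none

Pairwise majorities:
Option IV vs Plan A: Option IV preferred on 1+5+8 = 14 ballots; Option IV wins 14–7.
Option IV vs Plan C: Plan C, 12–9.
Plan A vs Plan C: Plan A wins 12–9.
No option is winless: Option IV beats Plan A; Plan A beats Plan C; Plan C beats Option IV. There is no Condorcet loser.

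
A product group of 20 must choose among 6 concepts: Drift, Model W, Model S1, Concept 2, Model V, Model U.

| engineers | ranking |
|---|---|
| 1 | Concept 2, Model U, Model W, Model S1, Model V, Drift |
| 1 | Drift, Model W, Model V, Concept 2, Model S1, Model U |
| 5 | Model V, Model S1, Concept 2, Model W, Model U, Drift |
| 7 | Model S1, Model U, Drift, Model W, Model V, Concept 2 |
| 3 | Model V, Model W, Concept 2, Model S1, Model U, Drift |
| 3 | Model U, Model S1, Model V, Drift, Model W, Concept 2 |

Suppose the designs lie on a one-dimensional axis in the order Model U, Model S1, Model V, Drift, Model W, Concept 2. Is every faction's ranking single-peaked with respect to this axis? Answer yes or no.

Axis positions: Model U=1, Model S1=2, Model V=3, Drift=4, Model W=5, Concept 2=6.
Faction 1: ranking walks positions 6-1-5-2-3-4; Model U is ranked above Model W even though Model W lies between Model U and the peak Concept 2 on the axis — preferences dip and rise again. Not single-peaked.
Faction 2 (peak Drift at position 4): ranking walks positions 4-5-3-6-2-1, expanding outward from the peak — single-peaked.
Faction 3: ranking walks positions 3-2-6-5-1-4; Concept 2 is ranked above Drift even though Drift lies between Concept 2 and the peak Model V on the axis — preferences dip and rise again. Not single-peaked.
Faction 4: ranking walks positions 2-1-4-5-3-6; Drift is ranked above Model V even though Model V lies between Drift and the peak Model S1 on the axis — preferences dip and rise again. Not single-peaked.
Faction 5: ranking walks positions 3-5-6-2-1-4; Model W is ranked above Drift even though Drift lies between Model W and the peak Model V on the axis — preferences dip and rise again. Not single-peaked.
Faction 6 (peak Model U at position 1): ranking walks positions 1-2-3-4-5-6, expanding outward from the peak — single-peaked.
Faction 1 violates single-peakedness, so the profile is not single-peaked on this axis.

no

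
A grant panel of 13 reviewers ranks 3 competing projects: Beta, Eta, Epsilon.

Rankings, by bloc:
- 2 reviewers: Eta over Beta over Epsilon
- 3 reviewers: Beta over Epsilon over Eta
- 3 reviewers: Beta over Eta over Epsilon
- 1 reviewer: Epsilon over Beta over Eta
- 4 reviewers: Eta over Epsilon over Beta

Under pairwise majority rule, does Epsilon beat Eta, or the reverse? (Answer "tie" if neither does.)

Eta

Ballots ranking Epsilon above Eta: 3 + 1 = 4.
Ballots ranking Eta above Epsilon: 13 − 4 = 9.
Eta wins the head-to-head 9–4.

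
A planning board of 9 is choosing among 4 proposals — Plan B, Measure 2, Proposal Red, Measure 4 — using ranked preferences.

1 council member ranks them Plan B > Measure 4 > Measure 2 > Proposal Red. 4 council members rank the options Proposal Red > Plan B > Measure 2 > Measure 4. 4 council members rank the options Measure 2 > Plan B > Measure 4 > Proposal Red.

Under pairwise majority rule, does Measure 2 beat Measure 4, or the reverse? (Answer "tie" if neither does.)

Ballots ranking Measure 2 above Measure 4: 4 + 4 = 8.
Ballots ranking Measure 4 above Measure 2: 9 − 8 = 1.
Measure 2 wins the head-to-head 8–1.

Measure 2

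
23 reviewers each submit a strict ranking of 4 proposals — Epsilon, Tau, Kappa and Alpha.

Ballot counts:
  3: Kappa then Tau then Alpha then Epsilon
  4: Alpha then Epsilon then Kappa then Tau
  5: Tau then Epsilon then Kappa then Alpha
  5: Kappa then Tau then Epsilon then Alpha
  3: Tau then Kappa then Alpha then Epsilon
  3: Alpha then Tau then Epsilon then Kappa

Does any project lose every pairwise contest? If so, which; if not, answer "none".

none

Head-to-head results (23 reviewers):
Epsilon vs Tau: Tau wins 19–4.
Epsilon vs Kappa: Epsilon, 12–11.
Epsilon vs Alpha: 10 to 13, Alpha.
Tau vs Kappa: Tau is ranked higher on 5+3+3 = 11 ballots, Kappa on 12. Kappa wins 12–11.
Tau vs Alpha: Tau, 16–7.
Kappa vs Alpha: Kappa wins 16–7.
Every project wins at least one matchup (Epsilon beats Kappa; Tau beats Epsilon; Kappa beats Tau; Alpha beats Epsilon), so there is no Condorcet loser.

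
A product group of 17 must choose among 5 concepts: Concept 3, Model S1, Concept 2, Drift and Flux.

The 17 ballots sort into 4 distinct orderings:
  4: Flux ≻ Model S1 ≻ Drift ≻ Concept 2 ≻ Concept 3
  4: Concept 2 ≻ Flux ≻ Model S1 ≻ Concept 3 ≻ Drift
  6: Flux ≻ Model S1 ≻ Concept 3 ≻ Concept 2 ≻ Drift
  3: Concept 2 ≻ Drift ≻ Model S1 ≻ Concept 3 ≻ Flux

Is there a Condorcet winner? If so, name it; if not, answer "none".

Pairwise majorities:
Concept 3 vs Model S1: Model S1, 17–0.
Concept 3 vs Concept 2: Concept 2, 11–6.
Concept 3–Drift: Concept 3 10–7.
Concept 3 vs Flux: Flux wins 14–3.
Model S1 vs Concept 2: Model S1, 10–7.
Model S1–Drift: Model S1 14–3.
Model S1 vs Flux: Flux, 14–3.
Concept 2 vs Drift: Concept 2 wins 13–4.
Concept 2–Flux: Flux 10–7.
Drift vs Flux: Flux, 14–3.
Flux defeats every rival head-to-head and is the Condorcet winner.

Flux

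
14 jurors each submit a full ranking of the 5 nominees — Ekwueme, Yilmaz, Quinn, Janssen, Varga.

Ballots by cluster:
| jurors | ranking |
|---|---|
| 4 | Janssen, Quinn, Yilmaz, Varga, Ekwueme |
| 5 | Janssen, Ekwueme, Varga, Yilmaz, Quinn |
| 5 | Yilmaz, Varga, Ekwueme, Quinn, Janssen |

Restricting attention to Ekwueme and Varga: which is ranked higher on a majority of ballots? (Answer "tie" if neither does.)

Varga

Ballots ranking Ekwueme above Varga: 5.
Ballots ranking Varga above Ekwueme: 14 − 5 = 9.
Varga wins the head-to-head 9–5.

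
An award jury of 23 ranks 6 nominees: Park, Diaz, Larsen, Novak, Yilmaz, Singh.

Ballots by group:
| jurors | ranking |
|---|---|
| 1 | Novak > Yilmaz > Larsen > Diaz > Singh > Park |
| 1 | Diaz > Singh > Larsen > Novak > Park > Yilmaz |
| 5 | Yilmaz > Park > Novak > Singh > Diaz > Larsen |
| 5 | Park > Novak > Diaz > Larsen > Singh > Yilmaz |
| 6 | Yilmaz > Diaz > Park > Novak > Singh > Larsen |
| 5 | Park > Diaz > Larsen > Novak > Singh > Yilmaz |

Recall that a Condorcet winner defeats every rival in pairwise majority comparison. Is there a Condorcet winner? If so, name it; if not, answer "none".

none

Check each pair by majority over 23 ballots:
Park vs Diaz: Park wins 15–8.
Park vs Larsen: Park wins 21–2.
Park vs Novak: 21 to 2, Park.
Park vs Yilmaz: Park preferred on 1+5+5 = 11 ballots; Yilmaz wins 12–11.
Park vs Singh: Park preferred on 5+5+6+5 = 21 ballots; Park wins 21–2.
Diaz vs Larsen: Diaz, 22–1.
Diaz vs Novak: Diaz is ranked higher on 1+6+5 = 12 ballots, Novak on 11. Diaz wins 12–11.
Diaz vs Yilmaz: Yilmaz, 12–11.
Diaz vs Singh: 18 to 5, Diaz.
Larsen vs Novak: Novak wins 17–6.
Larsen vs Yilmaz: 1+5+5 = 11 for Larsen, 12 for Yilmaz — Yilmaz by 12–11.
Larsen vs Singh: 11 to 12, Singh.
Novak vs Yilmaz: Novak, 12–11.
Novak vs Singh: Novak, 22–1.
Yilmaz vs Singh: 12 to 11, Yilmaz.
Every nominee loses at least once (Park loses to Yilmaz; Diaz loses to Park; Larsen loses to Park; Novak loses to Park; Yilmaz loses to Novak; Singh loses to Park). The majority relation contains the cycle Park beats Novak beats Yilmaz beats Park, so there is no Condorcet winner.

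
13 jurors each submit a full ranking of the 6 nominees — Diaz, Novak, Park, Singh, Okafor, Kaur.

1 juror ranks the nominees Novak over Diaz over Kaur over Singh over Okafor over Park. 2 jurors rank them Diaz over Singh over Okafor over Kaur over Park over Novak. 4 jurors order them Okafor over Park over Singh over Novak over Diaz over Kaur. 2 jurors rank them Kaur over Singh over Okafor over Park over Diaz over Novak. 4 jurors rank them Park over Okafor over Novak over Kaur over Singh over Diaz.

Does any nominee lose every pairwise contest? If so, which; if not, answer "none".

none

Pairwise majorities:
Diaz vs Novak: Novak, 9–4.
Diaz vs Park: Park, 10–3.
Diaz vs Singh: Diaz is ranked higher on 1+2 = 3 ballots, Singh on 10. Singh wins 10–3.
Diaz vs Okafor: Okafor, 10–3.
Diaz vs Kaur: Diaz, 7–6.
Novak vs Park: Novak is ranked higher on 1 ballot, Park on 12. Park wins 12–1.
Novak vs Singh: Novak is ranked higher on 1+4 = 5 ballots, Singh on 8. Singh wins 8–5.
Novak vs Okafor: Okafor, 12–1.
Novak vs Kaur: Novak preferred on 1+4+4 = 9 ballots; Novak wins 9–4.
Park vs Singh: Park is ranked higher on 4+4 = 8 ballots, Singh on 5. Park wins 8–5.
Park vs Okafor: 4 to 9, Okafor.
Park vs Kaur: Park wins 8–5.
Singh vs Okafor: Okafor, 8–5.
Singh vs Kaur: Kaur wins 7–6.
Okafor vs Kaur: Okafor preferred on 2+4+4 = 10 ballots; Okafor wins 10–3.
No nominee is winless: Diaz beats Kaur; Novak beats Diaz; Park beats Diaz; Singh beats Diaz; Okafor beats Diaz; Kaur beats Singh. There is no Condorcet loser.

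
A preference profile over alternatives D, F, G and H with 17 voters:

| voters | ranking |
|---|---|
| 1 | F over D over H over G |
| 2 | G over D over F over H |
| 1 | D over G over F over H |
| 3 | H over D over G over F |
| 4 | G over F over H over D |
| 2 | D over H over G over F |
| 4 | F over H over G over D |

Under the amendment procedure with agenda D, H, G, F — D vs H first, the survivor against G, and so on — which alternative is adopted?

Round 1: D vs H — 6–11, H advances.
Round 2: H vs G — 10–7, H advances.
Round 3: H vs F — 5–12, F advances.
The agenda winner is F.

F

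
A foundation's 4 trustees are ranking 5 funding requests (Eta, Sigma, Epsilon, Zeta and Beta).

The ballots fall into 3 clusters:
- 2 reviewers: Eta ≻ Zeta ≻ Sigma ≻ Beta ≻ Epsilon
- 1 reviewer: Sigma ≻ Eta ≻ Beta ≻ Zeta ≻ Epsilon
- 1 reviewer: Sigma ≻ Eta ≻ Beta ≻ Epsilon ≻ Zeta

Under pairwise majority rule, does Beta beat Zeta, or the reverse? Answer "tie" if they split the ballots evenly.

tie

Ballots ranking Beta above Zeta: 1 + 1 = 2.
Ballots ranking Zeta above Beta: 4 − 2 = 2.
2–2: the pair ties.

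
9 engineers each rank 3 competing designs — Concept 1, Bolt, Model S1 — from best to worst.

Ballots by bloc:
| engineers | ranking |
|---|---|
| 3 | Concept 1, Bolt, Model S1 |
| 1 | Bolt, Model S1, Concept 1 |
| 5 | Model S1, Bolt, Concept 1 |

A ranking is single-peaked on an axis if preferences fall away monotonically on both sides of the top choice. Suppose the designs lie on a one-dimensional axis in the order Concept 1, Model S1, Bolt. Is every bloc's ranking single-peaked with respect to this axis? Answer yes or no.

no

Axis positions: Concept 1=1, Model S1=2, Bolt=3.
Bloc 1: ranking walks positions 1-3-2; Bolt is ranked above Model S1 even though Model S1 lies between Bolt and the peak Concept 1 on the axis — preferences dip and rise again. Not single-peaked.
Bloc 2 (peak Bolt at position 3): ranking walks positions 3-2-1, expanding outward from the peak — single-peaked.
Bloc 3 (peak Model S1 at position 2): ranking walks positions 2-3-1, expanding outward from the peak — single-peaked.
Bloc 1 violates single-peakedness, so the profile is not single-peaked on this axis.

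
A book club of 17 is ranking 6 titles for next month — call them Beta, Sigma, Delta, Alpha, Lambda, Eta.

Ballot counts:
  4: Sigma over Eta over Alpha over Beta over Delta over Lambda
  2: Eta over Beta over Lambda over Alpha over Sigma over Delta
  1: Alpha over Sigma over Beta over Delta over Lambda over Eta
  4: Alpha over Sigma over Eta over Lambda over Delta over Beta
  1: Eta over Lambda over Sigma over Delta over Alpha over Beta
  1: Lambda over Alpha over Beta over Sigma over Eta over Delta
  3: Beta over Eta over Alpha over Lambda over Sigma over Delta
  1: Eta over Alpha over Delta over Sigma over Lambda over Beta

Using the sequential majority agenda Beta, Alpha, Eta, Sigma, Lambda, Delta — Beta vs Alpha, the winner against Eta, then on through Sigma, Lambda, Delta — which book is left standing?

Round 1: Beta vs Alpha — 5–12, Alpha advances.
Round 2: Alpha vs Eta — 6–11, Eta advances.
Round 3: Eta vs Sigma — 7–10, Sigma advances.
Round 4: Sigma vs Lambda — 10–7, Sigma advances.
Round 5: Sigma vs Delta — 16–1, Sigma advances.
The agenda winner is Sigma.

Sigma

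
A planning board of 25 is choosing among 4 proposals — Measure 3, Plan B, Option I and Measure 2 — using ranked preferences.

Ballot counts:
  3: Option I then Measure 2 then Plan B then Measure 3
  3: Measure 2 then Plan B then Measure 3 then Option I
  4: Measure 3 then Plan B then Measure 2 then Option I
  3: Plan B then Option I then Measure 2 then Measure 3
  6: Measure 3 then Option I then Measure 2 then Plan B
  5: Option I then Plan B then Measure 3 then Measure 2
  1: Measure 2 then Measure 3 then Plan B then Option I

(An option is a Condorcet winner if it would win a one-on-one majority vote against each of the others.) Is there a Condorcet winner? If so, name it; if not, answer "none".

Pairwise majorities:
Measure 3 vs Plan B: Plan B, 14–11.
Measure 3–Option I: Measure 3 14–11.
Measure 3–Measure 2: Measure 3 15–10.
Plan B vs Option I: Option I, 14–11.
Plan B vs Measure 2: Measure 2 wins 13–12.
Option I vs Measure 2: Option I, 17–8.
Each option drops at least one matchup (Measure 3 loses to Plan B; Plan B loses to Option I; Option I loses to Measure 3; Measure 2 loses to Measure 3); the cycle Measure 3 > Option I > Plan B > Measure 3 rules out a Condorcet winner.

none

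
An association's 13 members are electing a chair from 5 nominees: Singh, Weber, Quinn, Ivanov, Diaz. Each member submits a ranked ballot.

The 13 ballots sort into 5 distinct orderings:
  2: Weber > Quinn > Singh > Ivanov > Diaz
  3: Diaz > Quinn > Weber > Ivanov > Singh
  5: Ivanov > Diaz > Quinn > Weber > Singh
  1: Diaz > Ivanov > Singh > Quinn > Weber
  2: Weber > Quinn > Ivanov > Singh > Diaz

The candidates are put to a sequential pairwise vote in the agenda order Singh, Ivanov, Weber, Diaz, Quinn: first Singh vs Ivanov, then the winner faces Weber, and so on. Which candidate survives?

Round 1: Singh vs Ivanov — 2–11, Ivanov advances.
Round 2: Ivanov vs Weber — 6–7, Weber advances.
Round 3: Weber vs Diaz — 4–9, Diaz advances.
Round 4: Diaz vs Quinn — 9–4, Diaz advances.
The agenda winner is Diaz.

Diaz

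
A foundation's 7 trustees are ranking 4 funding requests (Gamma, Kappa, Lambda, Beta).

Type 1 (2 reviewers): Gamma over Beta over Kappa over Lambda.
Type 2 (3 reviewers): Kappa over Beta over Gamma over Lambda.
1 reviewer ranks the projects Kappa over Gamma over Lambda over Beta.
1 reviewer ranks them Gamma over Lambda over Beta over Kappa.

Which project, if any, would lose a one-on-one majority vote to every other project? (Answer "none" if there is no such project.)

Pairwise majorities:
Gamma vs Kappa: Gamma is ranked higher on 2+1 = 3 ballots, Kappa on 4. Kappa wins 4–3.
Gamma vs Lambda: Gamma preferred on 2+3+1+1 = 7 ballots; Gamma wins 7–0.
Gamma vs Beta: 2+1+1 = 4 for Gamma, 3 for Beta — Gamma by 4–3.
Kappa–Lambda: Kappa 6–1.
Kappa vs Beta: Kappa wins 4–3.
Lambda vs Beta: Lambda is ranked higher on 1+1 = 2 ballots, Beta on 5. Beta wins 5–2.
Only Lambda has no wins; Lambda is the Condorcet loser.

Lambda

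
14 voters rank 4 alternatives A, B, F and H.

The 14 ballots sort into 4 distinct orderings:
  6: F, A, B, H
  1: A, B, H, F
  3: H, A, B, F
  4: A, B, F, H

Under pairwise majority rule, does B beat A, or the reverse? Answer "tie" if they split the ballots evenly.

A

No ballot ranks B above A: 0.
Ballots ranking A above B: 14 − 0 = 14.
A wins the head-to-head 14–0.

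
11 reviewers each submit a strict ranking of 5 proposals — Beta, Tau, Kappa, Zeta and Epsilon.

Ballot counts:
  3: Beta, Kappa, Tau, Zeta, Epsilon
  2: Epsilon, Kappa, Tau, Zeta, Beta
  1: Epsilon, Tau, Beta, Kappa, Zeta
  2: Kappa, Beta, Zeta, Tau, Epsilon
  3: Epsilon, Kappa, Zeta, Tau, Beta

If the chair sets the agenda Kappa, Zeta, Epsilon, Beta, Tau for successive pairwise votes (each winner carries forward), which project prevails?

Epsilon

Round 1: Kappa vs Zeta — 11–0, Kappa advances.
Round 2: Kappa vs Epsilon — 5–6, Epsilon advances.
Round 3: Epsilon vs Beta — 6–5, Epsilon advances.
Round 4: Epsilon vs Tau — 6–5, Epsilon advances.
Epsilon survives the agenda.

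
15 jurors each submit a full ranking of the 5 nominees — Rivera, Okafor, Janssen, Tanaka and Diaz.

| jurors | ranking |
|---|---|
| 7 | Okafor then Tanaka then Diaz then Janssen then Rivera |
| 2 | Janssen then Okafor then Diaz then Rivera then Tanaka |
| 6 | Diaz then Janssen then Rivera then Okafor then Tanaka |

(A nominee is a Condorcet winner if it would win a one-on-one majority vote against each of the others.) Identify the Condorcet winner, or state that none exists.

none

Head-to-head results (15 jurors):
Rivera vs Okafor: Okafor wins 9–6.
Rivera vs Janssen: Rivera is ranked higher on 0 ballots, Janssen on 15. Janssen wins 15–0.
Rivera vs Tanaka: Rivera wins 8–7.
Rivera–Diaz: Diaz 15–0.
Okafor vs Janssen: Janssen, 8–7.
Okafor vs Tanaka: 7+2+6 = 15 for Okafor, 0 for Tanaka — Okafor by 15–0.
Okafor vs Diaz: 9 to 6, Okafor.
Janssen vs Tanaka: 8 to 7, Janssen.
Janssen vs Diaz: Diaz wins 13–2.
Tanaka vs Diaz: Diaz wins 8–7.
Every nominee loses at least once (Rivera loses to Okafor; Okafor loses to Janssen; Janssen loses to Diaz; Tanaka loses to Rivera; Diaz loses to Okafor). The majority relation contains the cycle Okafor → Diaz → Janssen → Okafor, so there is no Condorcet winner.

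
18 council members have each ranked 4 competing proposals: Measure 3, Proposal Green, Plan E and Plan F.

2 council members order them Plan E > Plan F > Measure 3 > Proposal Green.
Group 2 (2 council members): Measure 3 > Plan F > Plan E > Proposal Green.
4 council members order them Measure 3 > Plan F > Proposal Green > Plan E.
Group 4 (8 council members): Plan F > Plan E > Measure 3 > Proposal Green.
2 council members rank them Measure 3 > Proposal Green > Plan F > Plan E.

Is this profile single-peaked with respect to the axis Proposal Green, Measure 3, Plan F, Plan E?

yes

Axis positions: Proposal Green=1, Measure 3=2, Plan F=3, Plan E=4.
Group 1 (peak Plan E at position 4): ranking walks positions 4-3-2-1, expanding outward from the peak — single-peaked.
Group 2 (peak Measure 3 at position 2): ranking walks positions 2-3-4-1, expanding outward from the peak — single-peaked.
Group 3 (peak Measure 3 at position 2): ranking walks positions 2-3-1-4, expanding outward from the peak — single-peaked.
Group 4 (peak Plan F at position 3): ranking walks positions 3-4-2-1, expanding outward from the peak — single-peaked.
Group 5 (peak Measure 3 at position 2): ranking walks positions 2-1-3-4, expanding outward from the peak — single-peaked.
Every ranking is single-peaked on this axis.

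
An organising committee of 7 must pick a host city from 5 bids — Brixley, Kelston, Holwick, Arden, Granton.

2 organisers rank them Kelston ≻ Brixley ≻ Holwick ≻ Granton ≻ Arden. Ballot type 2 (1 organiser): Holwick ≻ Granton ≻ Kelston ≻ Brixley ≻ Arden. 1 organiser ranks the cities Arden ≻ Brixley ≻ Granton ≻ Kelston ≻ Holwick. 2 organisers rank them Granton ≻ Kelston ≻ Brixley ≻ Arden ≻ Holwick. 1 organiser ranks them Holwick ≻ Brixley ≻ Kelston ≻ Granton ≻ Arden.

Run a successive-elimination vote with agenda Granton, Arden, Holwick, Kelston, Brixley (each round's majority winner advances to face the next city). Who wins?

Kelston

Round 1: Granton vs Arden — 6–1, Granton advances.
Round 2: Granton vs Holwick — 3–4, Holwick advances.
Round 3: Holwick vs Kelston — 2–5, Kelston advances.
Round 4: Kelston vs Brixley — 5–2, Kelston advances.
Kelston survives the agenda.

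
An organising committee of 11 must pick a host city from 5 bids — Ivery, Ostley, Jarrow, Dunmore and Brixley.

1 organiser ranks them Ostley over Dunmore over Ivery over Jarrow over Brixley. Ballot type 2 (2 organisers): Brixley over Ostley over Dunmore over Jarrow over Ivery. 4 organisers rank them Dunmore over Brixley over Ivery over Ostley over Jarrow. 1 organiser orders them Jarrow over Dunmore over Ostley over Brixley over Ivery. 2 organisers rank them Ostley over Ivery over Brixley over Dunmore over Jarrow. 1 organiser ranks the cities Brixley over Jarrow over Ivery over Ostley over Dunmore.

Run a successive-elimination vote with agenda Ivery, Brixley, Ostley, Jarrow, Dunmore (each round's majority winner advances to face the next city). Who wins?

Dunmore

Round 1: Ivery vs Brixley — 3–8, Brixley advances.
Round 2: Brixley vs Ostley — 7–4, Brixley advances.
Round 3: Brixley vs Jarrow — 9–2, Brixley advances.
Round 4: Brixley vs Dunmore — 5–6, Dunmore advances.
The agenda winner is Dunmore.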